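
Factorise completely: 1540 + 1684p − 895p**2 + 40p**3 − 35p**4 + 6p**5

(2p − 5)(3p + 2)(p − 7)(p**2 + 3p + 22)

By the rational root theorem, p = −2/3 is a root, so (3p + 2) is a factor; dividing leaves 2p**4 − 13p**3 + 22p**2 − 313p + 770.
Then p = 7 is a root, so (p − 7) is a factor; dividing leaves 2p**3 + p**2 + 29p − 110.
Continuing, p = 5/2 is a root, so (2p − 5) divides it; the quotient is p**2 + 3p + 22.
The quadratic p**2 + 3p + 22 has discriminant −79 < 0 and is irreducible over ℤ.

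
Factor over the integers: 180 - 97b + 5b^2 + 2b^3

(2b - 5)(b + 9)(b - 4)

Trying the rational-root candidates, b = 4 is a root, so (b - 4) is a factor; dividing leaves 2b^2 + 13b - 45.
The remaining quadratic factors as (2b - 5)(b + 9).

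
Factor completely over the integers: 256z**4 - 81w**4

(4z - 3w)(4z + 3w)(16z**2 + 9w**2)

Write as (16z**2)² − (9w**2)², then factor 16z**2 - 9w**2 once more.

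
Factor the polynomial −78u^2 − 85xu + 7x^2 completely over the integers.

(x − 13u)(7x + 6u)

Group: x(7x + 6u) − 13u(7x + 6u); both groups contain (7x + 6u).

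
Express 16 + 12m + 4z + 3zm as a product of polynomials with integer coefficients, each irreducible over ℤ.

Group as (3zm + 4z) + (12m + 16) = z(3m + 4) + 4(3m + 4).
Both groups share the factor (3m + 4).

(3m + 4)(z + 4)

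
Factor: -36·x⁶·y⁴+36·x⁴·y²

Factor out 36·x⁴·y² first: what remains is -x²·y²+1.
Recognize a difference of squares with the parts 1 and x·y.

-36·x⁴·y²·(x·y+1)·(x·y-1)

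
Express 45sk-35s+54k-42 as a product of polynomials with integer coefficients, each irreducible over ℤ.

Group as (45sk-35s) + (54k-42) = 5s(9k-7) + 6(9k-7).
Both groups share the factor (9k-7).

(5s+6)(9k-7)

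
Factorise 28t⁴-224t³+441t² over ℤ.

Pull out the common factor 7t², then factor the remaining trinomial.

7t²(2t-7)(2t-9)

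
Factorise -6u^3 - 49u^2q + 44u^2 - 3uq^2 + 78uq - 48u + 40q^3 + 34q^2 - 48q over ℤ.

-(6u - 5q - 8)(u + 8q - 6)(u + q)

Group: 6u(-u^2 - 9uq + 6u - 8q^2 + 6q) + (-5q - 8)(-u^2 - 9uq + 6u - 8q^2 + 6q); both groups contain (-u^2 - 9uq + 6u - 8q^2 + 6q), so (6u - 5q - 8) is a factor with cofactor -u^2 - 9uq + 6u - 8q^2 + 6q.
The cofactor groups again: -u^2 - 9uq + 6u - 8q^2 + 6q = -u(u + 8q - 6) - q(u + 8q - 6); both groups contain (u + 8q - 6), giving -(u + q)(u + 8q - 6).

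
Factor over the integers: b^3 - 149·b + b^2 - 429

Among the possible rational roots, b = -3 is a root, giving the factor (b + 3) and quotient b^2 - 2·b - 143.
The remaining quadratic factors as (b - 13)(b + 11).

(b + 11)·(b + 3)·(b - 13)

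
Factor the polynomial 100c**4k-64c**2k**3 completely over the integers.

4c**2k(5c+4k)(5c-4k)

Factor out 4c**2k, leaving 25c**2-16k**2, which is a difference of two squares.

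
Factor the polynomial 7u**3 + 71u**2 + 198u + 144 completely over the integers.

(7u + 8)(u + 3)(u + 6)

By the rational root theorem, u = -8/7 is a root, so (7u + 8) divides it; the quotient is u**2 + 9u + 18.
The remaining quadratic factors as (u + 3)(u + 6).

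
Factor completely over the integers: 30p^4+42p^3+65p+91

(5p+7)(6p^3+13)

Group as (30p^4+65p) + (42p^3+91) = 5p(6p^3+13) + 7(6p^3+13).
Both groups share the factor (6p^3+13).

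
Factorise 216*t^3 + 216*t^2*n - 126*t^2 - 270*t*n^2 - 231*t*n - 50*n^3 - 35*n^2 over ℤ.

(12*t - 10*n - 7)*(3*t + 5*n)*(6*t + n)

Group: 3*t*(72*t^2 - 48*t*n - 42*t - 10*n^2 - 7*n) + 5*n*(72*t^2 - 48*t*n - 42*t - 10*n^2 - 7*n); both groups contain (72*t^2 - 48*t*n - 42*t - 10*n^2 - 7*n), so (3*t + 5*n) is a factor with cofactor 72*t^2 - 48*t*n - 42*t - 10*n^2 - 7*n.
The cofactor groups again: 72*t^2 - 48*t*n - 42*t - 10*n^2 - 7*n = 12*t*(6*t + n) + (-10*n - 7)*(6*t + n); both groups contain (6*t + n), giving (12*t - 10*n - 7)*(6*t + n).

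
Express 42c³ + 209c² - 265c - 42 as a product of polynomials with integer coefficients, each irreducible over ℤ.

Among the possible rational roots, c = -6 is a root, so (c + 6) divides it; the quotient is 42c² - 43c - 7.
The remaining quadratic factors as (6c - 7)(7c + 1).

(6c - 7)(7c + 1)(c + 6)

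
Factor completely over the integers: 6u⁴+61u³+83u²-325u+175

By the rational root theorem, u = 1 is a root, so (u-1) is a factor; dividing leaves 6u³+67u²+150u-175.
Then u = -5 is a root, giving the factor (u+5) and quotient 6u²+37u-35.
The remaining quadratic factors as (u+7)(6u-5).

(6u-5)(u+5)(u+7)(u-1)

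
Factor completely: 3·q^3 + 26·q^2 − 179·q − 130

(3·q + 2)·(q + 13)·(q − 5)

Trying the rational-root candidates, q = 5 is a root, so (q − 5) is a factor; dividing leaves 3·q^2 + 41·q + 26.
The remaining quadratic factors as (3·q + 2)(q + 13).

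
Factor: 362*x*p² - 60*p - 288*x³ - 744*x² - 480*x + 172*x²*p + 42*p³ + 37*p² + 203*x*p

Group: 8*x*(-36*x² + 26*x*p - 93*x + 42*p² + 37*p - 60) + p*(-36*x² + 26*x*p - 93*x + 42*p² + 37*p - 60); both groups contain (-36*x² + 26*x*p - 93*x + 42*p² + 37*p - 60), so (8*x + p) is a factor with cofactor -36*x² + 26*x*p - 93*x + 42*p² + 37*p - 60.
The cofactor groups again: -36*x² + 26*x*p - 93*x + 42*p² + 37*p - 60 = -9*x*(4*x - 6*p + 5) + (-7*p - 12)*(4*x - 6*p + 5); both groups contain (4*x - 6*p + 5), giving -(9*x + 7*p + 12)*(4*x - 6*p + 5).

-(4*x - 6*p + 5)*(9*x + 7*p + 12)*(8*x + p)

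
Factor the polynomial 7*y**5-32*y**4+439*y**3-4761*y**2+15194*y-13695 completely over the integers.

(7*y-11)*(y-3)*(y-5)*(y**2+5*y+83)

By the rational root theorem, y = 11/7 is a root, so (7*y-11) is a factor; dividing leaves y**4-3*y**3+58*y**2-589*y+1245.
Next, y = 3 is a root, giving the factor (y-3) and quotient y**3+58*y-415.
Next, y = 5 is a root, so (y-5) is a factor; dividing leaves y**2+5*y+83.
The quadratic y**2+5*y+83 has discriminant -307 < 0 and is irreducible over ℤ.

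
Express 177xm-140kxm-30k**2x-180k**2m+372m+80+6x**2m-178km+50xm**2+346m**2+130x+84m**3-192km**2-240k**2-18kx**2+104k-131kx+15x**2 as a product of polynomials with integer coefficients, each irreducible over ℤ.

-(5k+3x+7m+2)(6k-2m-5)(x+6m+8)

Group: 6k(-5kx-30km-40k-3x**2-25xm-26x-42m**2-68m-16) + (-2m-5)(-5kx-30km-40k-3x**2-25xm-26x-42m**2-68m-16); both groups contain (-5kx-30km-40k-3x**2-25xm-26x-42m**2-68m-16), so (6k-2m-5) is a factor with cofactor -5kx-30km-40k-3x**2-25xm-26x-42m**2-68m-16.
The cofactor groups again: -5kx-30km-40k-3x**2-25xm-26x-42m**2-68m-16 = -x(5k+3x+7m+2) + (-6m-8)(5k+3x+7m+2); both groups contain (5k+3x+7m+2), giving -(x+6m+8)(5k+3x+7m+2).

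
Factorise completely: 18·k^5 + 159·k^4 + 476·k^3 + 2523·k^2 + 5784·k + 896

(3·k + 8)·(6·k + 1)·(k + 7)·(k^2 - k + 16)

Among the possible rational roots, k = -1/6 is a root, giving the factor (6·k + 1) and quotient 3·k^4 + 26·k^3 + 75·k^2 + 408·k + 896.
Then k = -7 is a root, so (k + 7) divides it; the quotient is 3·k^3 + 5·k^2 + 40·k + 128.
Then k = -8/3 is a root, so (3·k + 8) is a factor; dividing leaves k^2 - k + 16.
The quadratic k^2 - k + 16 has discriminant -63 < 0 and is irreducible over ℤ.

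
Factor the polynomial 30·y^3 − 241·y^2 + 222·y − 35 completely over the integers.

Trying the rational-root candidates, y = 7 is a root, giving the factor (y − 7) and quotient 30·y^2 − 31·y + 5.
The remaining quadratic factors as (5·y − 1)(6·y − 5).

(5·y − 1)·(6·y − 5)·(y − 7)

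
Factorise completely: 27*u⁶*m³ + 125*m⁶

Every term has a factor of m³; factoring it out leaves 27*u⁶ + 125*m³.
Recognize a sum of cubes with the parts 3*u² and 5*m.

m³*(3*u² + 5*m)*(9*u⁴ − 15*u²*m + 25*m²)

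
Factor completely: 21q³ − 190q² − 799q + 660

(3q + 11)(7q − 5)(q − 12)

Trying the rational-root candidates, q = 5/7 is a root, so (7q − 5) divides it; the quotient is 3q² − 25q − 132.
The remaining quadratic factors as (q − 12)(3q + 11).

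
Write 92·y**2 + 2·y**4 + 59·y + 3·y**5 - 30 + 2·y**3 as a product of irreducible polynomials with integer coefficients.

(3·y - 1)·(y + 1)·(y + 3)·(y**2 - 3·y + 10)

Trying the rational-root candidates, y = -1 is a root, so (y + 1) is a factor; dividing leaves 3·y**4 - y**3 + 3·y**2 + 89·y - 30.
Then y = 1/3 is a root, giving the factor (3·y - 1) and quotient y**3 + y + 30.
Continuing, y = -3 is a root, so (y + 3) divides it; the quotient is y**2 - 3·y + 10.
The quadratic y**2 - 3·y + 10 has discriminant -31 < 0 and is irreducible over ℤ.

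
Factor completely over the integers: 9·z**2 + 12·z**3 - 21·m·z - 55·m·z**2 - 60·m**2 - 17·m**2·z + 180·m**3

(4·m - z)·(5·m + 3·z)·(9·m - 4·z - 3)

Group: 4·m·(45·m**2 + 7·m·z - 15·m - 12·z**2 - 9·z) - z·(45·m**2 + 7·m·z - 15·m - 12·z**2 - 9·z); both groups contain (45·m**2 + 7·m·z - 15·m - 12·z**2 - 9·z), so (4·m - z) is a factor with cofactor 45·m**2 + 7·m·z - 15·m - 12·z**2 - 9·z.
The cofactor groups again: 45·m**2 + 7·m·z - 15·m - 12·z**2 - 9·z = 9·m·(5·m + 3·z) + (-4·z - 3)·(5·m + 3·z); both groups contain (5·m + 3·z), giving (9·m - 4·z - 3)·(5·m + 3·z).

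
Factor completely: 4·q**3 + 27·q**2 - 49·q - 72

Testing divisors of the constant over divisors of the leading coefficient, q = 9/4 is a root, so (4·q - 9) divides it; the quotient is q**2 + 9·q + 8.
The remaining quadratic factors as (q + 1)(q + 8).

(4·q - 9)·(q + 1)·(q + 8)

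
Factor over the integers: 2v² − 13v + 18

Need a pair with product 2·18 = 36 and sum −13: that's −9 and −4.
Split the middle term: 2v² − 9v − 4v + 18 = v(2v − 9) − 2(2v − 9).

(2v − 9)(v − 2)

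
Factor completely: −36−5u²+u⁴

Substitute w = u² to get a quadratic in w, then factor.
u²+4 is irreducible over ℤ (sum of squares).
u²−9 is a difference of squares.

(u+3)(u−3)(u²+4)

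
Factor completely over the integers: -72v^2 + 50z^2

Pull out the common factor 2; 25z^2 - 36v^2 is a difference of squares.

2(5z - 6v)(5z + 6v)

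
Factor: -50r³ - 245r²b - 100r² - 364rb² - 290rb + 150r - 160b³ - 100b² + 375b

Group: 5r(-10r² - 33rb + 10r - 20b² + 25b) + (8b + 15)(-10r² - 33rb + 10r - 20b² + 25b); both groups contain (-10r² - 33rb + 10r - 20b² + 25b), so (5r + 8b + 15) is a factor with cofactor -10r² - 33rb + 10r - 20b² + 25b.
The cofactor groups again: -10r² - 33rb + 10r - 20b² + 25b = -5r(2r + 5b) + (-4b + 5)(2r + 5b); both groups contain (2r + 5b), giving -(5r + 4b - 5)(2r + 5b).

-(5r + 4b - 5)(2r + 5b)(5r + 8b + 15)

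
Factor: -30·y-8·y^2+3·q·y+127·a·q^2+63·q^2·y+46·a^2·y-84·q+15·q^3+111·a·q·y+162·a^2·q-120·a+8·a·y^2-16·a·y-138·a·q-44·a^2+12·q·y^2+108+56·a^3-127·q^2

(2·a+3·q-2)·(4·a+5·q+y+6)·(7·a+q+4·y-9)

Group: 4·a·(14·a^2+23·a·q+8·a·y-32·a+3·q^2+12·q·y-29·q-8·y+18) + (5·q+y+6)·(14·a^2+23·a·q+8·a·y-32·a+3·q^2+12·q·y-29·q-8·y+18); both groups contain (14·a^2+23·a·q+8·a·y-32·a+3·q^2+12·q·y-29·q-8·y+18), so (4·a+5·q+y+6) is a factor with cofactor 14·a^2+23·a·q+8·a·y-32·a+3·q^2+12·q·y-29·q-8·y+18.
The cofactor groups again: 14·a^2+23·a·q+8·a·y-32·a+3·q^2+12·q·y-29·q-8·y+18 = 7·a·(2·a+3·q-2) + (q+4·y-9)·(2·a+3·q-2); both groups contain (2·a+3·q-2), giving (7·a+q+4·y-9)·(2·a+3·q-2).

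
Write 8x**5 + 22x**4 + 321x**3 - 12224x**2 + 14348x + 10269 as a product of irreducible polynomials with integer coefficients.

(2x + 1)(4x - 7)(x - 9)(x**2 + 13x + 163)

By the rational root theorem, x = -1/2 is a root, so (2x + 1) is a factor; dividing leaves 4x**4 + 9x**3 + 156x**2 - 6190x + 10269.
Next, x = 9 is a root, so (x - 9) is a factor; dividing leaves 4x**3 + 45x**2 + 561x - 1141.
Next, x = 7/4 is a root, so (4x - 7) divides it; the quotient is x**2 + 13x + 163.
The quadratic x**2 + 13x + 163 has discriminant -483 < 0 and is irreducible over ℤ.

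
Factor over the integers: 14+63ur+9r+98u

(7u+1)(9r+14)

Group as (63ur+98u) + (9r+14) = 7u(9r+14) + (9r+14).
Both groups share the factor (9r+14).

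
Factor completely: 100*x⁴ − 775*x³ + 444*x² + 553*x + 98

(4*x + 1)*(5*x + 2)*(5*x − 7)*(x − 7)

By the rational root theorem, x = −2/5 is a root, so (5*x + 2) is a factor; dividing leaves 20*x³ − 163*x² + 154*x + 49.
Continuing, x = −1/4 is a root, so (4*x + 1) divides it; the quotient is 5*x² − 42*x + 49.
The remaining quadratic factors as (x − 7)(5*x − 7).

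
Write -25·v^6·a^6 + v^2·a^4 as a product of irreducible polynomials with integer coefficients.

-a^4·v^2·(5·v^2·a + 1)·(5·v^2·a - 1)

Every term has a factor of v^2·a^4; factoring it out leaves -25·v^4·a^2 + 1.
Recognize a difference of squares with the parts 1 and 5·v^2·a.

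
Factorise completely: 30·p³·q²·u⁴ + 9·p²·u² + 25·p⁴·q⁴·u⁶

Factor out p²·u² first: what remains is 25·p²·q⁴·u⁴ + 30·p·q²·u² + 9.
Recognize a perfect-square trinomial with the parts 3 and 5·p·q²·u².

p²·u²·(5·p·q²·u² + 3)²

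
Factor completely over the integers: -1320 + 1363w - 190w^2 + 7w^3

Testing divisors of the constant over divisors of the leading coefficient, w = 11 is a root, so (w - 11) is a factor; dividing leaves 7w^2 - 113w + 120.
The remaining quadratic factors as (7w - 8)(w - 15).

(7w - 8)(w - 11)(w - 15)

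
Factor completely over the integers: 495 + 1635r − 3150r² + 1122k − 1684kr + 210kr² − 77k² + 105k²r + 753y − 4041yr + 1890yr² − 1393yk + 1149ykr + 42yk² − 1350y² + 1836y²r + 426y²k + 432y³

Group: 6y(72y² + 71yk + 126yr − 93y + 7k² + 14kr − 102k − 210r − 45) + (15r − 11)(72y² + 71yk + 126yr − 93y + 7k² + 14kr − 102k − 210r − 45); both groups contain (72y² + 71yk + 126yr − 93y + 7k² + 14kr − 102k − 210r − 45), so (6y + 15r − 11) is a factor with cofactor 72y² + 71yk + 126yr − 93y + 7k² + 14kr − 102k − 210r − 45.
The cofactor groups again: 72y² + 71yk + 126yr − 93y + 7k² + 14kr − 102k − 210r − 45 = 8y(9y + k − 15) + (7k + 14r + 3)(9y + k − 15); both groups contain (9y + k − 15), giving (8y + 7k + 14r + 3)(9y + k − 15).

(6y + 15r − 11)(8y + 7k + 14r + 3)(9y + k − 15)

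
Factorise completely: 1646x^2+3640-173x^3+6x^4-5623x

(6x-5)(x-13)(x-7)(x-8)

Trying the rational-root candidates, x = 7 is a root, so (x-7) divides it; the quotient is 6x^3-131x^2+729x-520.
Next, x = 5/6 is a root, so (6x-5) divides it; the quotient is x^2-21x+104.
The remaining quadratic factors as (x-13)(x-8).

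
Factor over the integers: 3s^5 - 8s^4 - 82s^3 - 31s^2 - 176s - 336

(3s + 4)(s + 4)(s - 7)(s^2 - s + 3)

Trying the rational-root candidates, s = 7 is a root, giving the factor (s - 7) and quotient 3s^4 + 13s^3 + 9s^2 + 32s + 48.
Continuing, s = -4 is a root, so (s + 4) divides it; the quotient is 3s^3 + s^2 + 5s + 12.
Next, s = -4/3 is a root, giving the factor (3s + 4) and quotient s^2 - s + 3.
The quadratic s^2 - s + 3 has discriminant -11 < 0 and is irreducible over ℤ.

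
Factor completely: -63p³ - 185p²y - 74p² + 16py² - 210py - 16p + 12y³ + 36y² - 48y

Group: 9p(-7p² - 19py - 2p + 6y² - 6y) + (2y + 8)(-7p² - 19py - 2p + 6y² - 6y); both groups contain (-7p² - 19py - 2p + 6y² - 6y), so (9p + 2y + 8) is a factor with cofactor -7p² - 19py - 2p + 6y² - 6y.
The cofactor groups again: -7p² - 19py - 2p + 6y² - 6y = -p(7p - 2y + 2) - 3y(7p - 2y + 2); both groups contain (7p - 2y + 2), giving -(p + 3y)(7p - 2y + 2).

-(7p - 2y + 2)(9p + 2y + 8)(p + 3y)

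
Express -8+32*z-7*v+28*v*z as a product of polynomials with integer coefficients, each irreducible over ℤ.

(4*z-1)*(7*v+8)

Group as (28*v*z-7*v) + (32*z-8) = 7*v*(4*z-1) + 8*(4*z-1).
Both groups share the factor (4*z-1).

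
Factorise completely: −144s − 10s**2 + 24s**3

Pull out the common factor 2s, then factor the remaining trinomial.

2s(3s − 8)(4s + 9)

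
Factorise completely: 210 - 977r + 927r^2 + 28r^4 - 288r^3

(2r - 3)(2r - 7)(7r - 2)(r - 5)

By the rational root theorem, r = 7/2 is a root, so (2r - 7) is a factor; dividing leaves 14r^3 - 95r^2 + 131r - 30.
Then r = 2/7 is a root, so (7r - 2) is a factor; dividing leaves 2r^2 - 13r + 15.
The remaining quadratic factors as (2r - 3)(r - 5).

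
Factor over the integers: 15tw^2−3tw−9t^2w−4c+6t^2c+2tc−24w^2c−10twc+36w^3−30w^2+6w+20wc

Group: t(−9tw+6tc−12w^2+8wc+6w−4c) + (−3w+1)(−9tw+6tc−12w^2+8wc+6w−4c); both groups contain (−9tw+6tc−12w^2+8wc+6w−4c), so (t−3w+1) is a factor with cofactor −9tw+6tc−12w^2+8wc+6w−4c.
The cofactor groups again: −9tw+6tc−12w^2+8wc+6w−4c = −3t(3w−2c) + (−4w+2)(3w−2c); both groups contain (3w−2c), giving −(3t+4w−2)(3w−2c).

−(3w−2c)(3t+4w−2)(t−3w+1)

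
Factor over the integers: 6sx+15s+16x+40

Group as (6sx+15s) + (16x+40) = 3s(2x+5) + 8(2x+5).
Both groups share the factor (2x+5).

(2x+5)(3s+8)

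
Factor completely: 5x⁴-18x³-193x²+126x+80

Among the possible rational roots, x = 8 is a root, so (x-8) divides it; the quotient is 5x³+22x²-17x-10.
Next, x = -2/5 is a root, so (5x+2) is a factor; dividing leaves x²+4x-5.
The remaining quadratic factors as (x-1)(x+5).

(5x+2)(x+5)(x-1)(x-8)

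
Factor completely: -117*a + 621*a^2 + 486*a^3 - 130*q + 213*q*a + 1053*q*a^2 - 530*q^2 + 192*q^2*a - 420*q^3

Group: 10*q*(-42*q^2 + 57*q*a - 53*q + 54*a^2 + 69*a - 13) + 9*a*(-42*q^2 + 57*q*a - 53*q + 54*a^2 + 69*a - 13); both groups contain (-42*q^2 + 57*q*a - 53*q + 54*a^2 + 69*a - 13), so (10*q + 9*a) is a factor with cofactor -42*q^2 + 57*q*a - 53*q + 54*a^2 + 69*a - 13.
The cofactor groups again: -42*q^2 + 57*q*a - 53*q + 54*a^2 + 69*a - 13 = -14*q*(3*q - 6*a + 1) + (-9*a - 13)*(3*q - 6*a + 1); both groups contain (3*q - 6*a + 1), giving -(14*q + 9*a + 13)*(3*q - 6*a + 1).

-(3*q - 6*a + 1)*(10*q + 9*a)*(14*q + 9*a + 13)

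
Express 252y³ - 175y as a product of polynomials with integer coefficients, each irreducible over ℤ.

7y(6y + 5)(6y - 5)

Every term has a factor of 7y. Then 36y² - 25 = (6y)² − (5)².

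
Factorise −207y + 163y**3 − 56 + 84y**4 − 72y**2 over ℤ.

Testing divisors of the constant over divisors of the leading coefficient, y = 8/7 is a root, so (7y − 8) is a factor; dividing leaves 12y**3 + 37y**2 + 32y + 7.
Continuing, y = −1/3 is a root, so (3y + 1) is a factor; dividing leaves 4y**2 + 11y + 7.
The remaining quadratic factors as (y + 1)(4y + 7).

(3y + 1)(4y + 7)(7y − 8)(y + 1)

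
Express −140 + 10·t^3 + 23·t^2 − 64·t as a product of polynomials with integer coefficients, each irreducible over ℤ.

Trying the rational-root candidates, t = −2 is a root, giving the factor (t + 2) and quotient 10·t^2 + 3·t − 70.
The remaining quadratic factors as (5·t + 14)(2·t − 5).

(2·t − 5)·(5·t + 14)·(t + 2)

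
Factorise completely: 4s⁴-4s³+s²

Pull out the common factor s², leaving 4s²-4s+1.
Recognize a perfect-square trinomial with the parts 1 and 2s.

s²(2s-1)²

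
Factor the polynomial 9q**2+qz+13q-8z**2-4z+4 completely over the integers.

(9q-8z+4)(q+z+1)

Group: q(9q-8z+4) + (z+1)(9q-8z+4); both groups contain (9q-8z+4).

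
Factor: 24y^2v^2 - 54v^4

Factor out 6v^2, leaving 4y^2 - 9v^2, which is a difference of two squares.

6v^2(2y - 3v)(2y + 3v)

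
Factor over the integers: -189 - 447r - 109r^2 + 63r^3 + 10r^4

(2r + 1)(5r + 9)(r + 7)(r - 3)

By the rational root theorem, r = -1/2 is a root, so (2r + 1) is a factor; dividing leaves 5r^3 + 29r^2 - 69r - 189.
Continuing, r = -7 is a root, so (r + 7) divides it; the quotient is 5r^2 - 6r - 27.
The remaining quadratic factors as (r - 3)(5r + 9).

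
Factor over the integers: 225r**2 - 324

Factor out 9, leaving 25r**2 - 36, which is a difference of two squares.

9(5r + 6)(5r - 6)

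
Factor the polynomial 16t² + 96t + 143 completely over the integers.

Need a pair with product 16·143 = 2288 and sum 96: that's 44 and 52.
Split the middle term: 16t² + 44t + 52t + 143 = 4t(4t + 11) + 13(4t + 11).

(4t + 11)(4t + 13)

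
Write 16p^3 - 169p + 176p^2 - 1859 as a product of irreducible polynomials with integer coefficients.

(4p + 13)(4p - 13)(p + 11)

By the rational root theorem, p = -11 is a root, so (p + 11) is a factor; dividing leaves 16p^2 - 169.
The remaining quadratic factors as (4p - 13)(4p + 13).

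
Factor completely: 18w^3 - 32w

2w(3w + 4)(3w - 4)

Pull out the common factor 2w; 9w^2 - 16 is a difference of squares.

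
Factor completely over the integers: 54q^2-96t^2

6(3q+4t)(3q-4t)

Factor out 6, leaving 9q^2-16t^2, which is a difference of two squares.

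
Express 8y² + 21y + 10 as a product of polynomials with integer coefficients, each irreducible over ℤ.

Need a pair with product 8·10 = 80 and sum 21: that's 5 and 16.
Split the middle term: 8y² + 5y + 16y + 10 = y(8y + 5) + 2(8y + 5).

(8y + 5)(y + 2)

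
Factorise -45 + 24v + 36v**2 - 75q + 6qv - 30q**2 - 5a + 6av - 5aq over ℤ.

-(5q - 6v + 5)(a + 6q + 6v + 9)

Group: -a(5q - 6v + 5) + (-6q - 6v - 9)(5q - 6v + 5); both groups contain (5q - 6v + 5).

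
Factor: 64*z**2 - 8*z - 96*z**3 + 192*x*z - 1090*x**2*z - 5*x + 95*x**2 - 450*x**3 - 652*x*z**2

Group: 9*x*(-50*x**2 - 110*x*z + 5*x - 48*z**2 + 8*z) + (2*z - 1)*(-50*x**2 - 110*x*z + 5*x - 48*z**2 + 8*z); both groups contain (-50*x**2 - 110*x*z + 5*x - 48*z**2 + 8*z), so (9*x + 2*z - 1) is a factor with cofactor -50*x**2 - 110*x*z + 5*x - 48*z**2 + 8*z.
The cofactor groups again: -50*x**2 - 110*x*z + 5*x - 48*z**2 + 8*z = -10*x*(5*x + 8*z) + (-6*z + 1)*(5*x + 8*z); both groups contain (5*x + 8*z), giving -(10*x + 6*z - 1)*(5*x + 8*z).

-(10*x + 6*z - 1)*(5*x + 8*z)*(9*x + 2*z - 1)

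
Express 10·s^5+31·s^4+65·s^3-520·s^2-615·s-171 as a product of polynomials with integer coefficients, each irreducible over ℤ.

Trying the rational-root candidates, s = -1/2 is a root, so (2·s+1) is a factor; dividing leaves 5·s^4+13·s^3+26·s^2-273·s-171.
Next, s = -3/5 is a root, so (5·s+3) divides it; the quotient is s^3+2·s^2+4·s-57.
Then s = 3 is a root, so (s-3) divides it; the quotient is s^2+5·s+19.
The quadratic s^2+5·s+19 has discriminant -51 < 0 and is irreducible over ℤ.

(2·s+1)·(5·s+3)·(s-3)·(s^2+5·s+19)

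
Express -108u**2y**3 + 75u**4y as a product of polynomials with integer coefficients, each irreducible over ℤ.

Every term has a factor of 3u**2y. Then 25u**2 - 36y**2 = (5u)² − (6y)².

3u**2y(5u + 6y)(5u - 6y)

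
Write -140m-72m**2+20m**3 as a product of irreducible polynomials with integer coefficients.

Pull out the common factor 4m, then factor the remaining trinomial.

4m(5m+7)(m-5)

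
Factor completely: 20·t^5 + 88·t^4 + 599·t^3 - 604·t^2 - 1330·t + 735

Trying the rational-root candidates, t = -7/5 is a root, so (5·t + 7) divides it; the quotient is 4·t^4 + 12·t^3 + 103·t^2 - 265·t + 105.
Next, t = 1/2 is a root, giving the factor (2·t - 1) and quotient 2·t^3 + 7·t^2 + 55·t - 105.
Then t = 3/2 is a root, giving the factor (2·t - 3) and quotient t^2 + 5·t + 35.
The quadratic t^2 + 5·t + 35 has discriminant -115 < 0 and is irreducible over ℤ.

(2·t - 1)·(2·t - 3)·(5·t + 7)·(t^2 + 5·t + 35)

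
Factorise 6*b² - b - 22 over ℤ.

(6*b + 11)*(b - 2)

Need a pair with product 6·(-22) = -132 and sum -1: that's 11 and -12.
Split the middle term: 6*b² + 11*b - 12*b - 22 = b*(6*b + 11) - 2*(6*b + 11).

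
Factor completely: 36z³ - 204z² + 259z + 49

(2z - 7)(3z - 7)(6z + 1)

Among the possible rational roots, z = -1/6 is a root, so (6z + 1) divides it; the quotient is 6z² - 35z + 49.
The remaining quadratic factors as (2z - 7)(3z - 7).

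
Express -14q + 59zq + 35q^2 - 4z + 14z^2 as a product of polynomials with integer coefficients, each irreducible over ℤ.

Group: 2z(7z + 5q - 2) + 7q(7z + 5q - 2); both groups contain (7z + 5q - 2).

(7z + 5q - 2)(2z + 7q)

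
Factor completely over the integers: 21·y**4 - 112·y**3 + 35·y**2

7·y**2·(3·y - 1)·(y - 5)

Pull out the common factor 7·y**2, then factor the remaining trinomial.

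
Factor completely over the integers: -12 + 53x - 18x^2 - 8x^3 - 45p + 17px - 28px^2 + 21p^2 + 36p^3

(3p + 2x - 3)(3p + x + 4)(4p - 4x + 1)

Group: 4p(9p^2 + 9px + 3p + 2x^2 + 5x - 12) + (-4x + 1)(9p^2 + 9px + 3p + 2x^2 + 5x - 12); both groups contain (9p^2 + 9px + 3p + 2x^2 + 5x - 12), so (4p - 4x + 1) is a factor with cofactor 9p^2 + 9px + 3p + 2x^2 + 5x - 12.
The cofactor groups again: 9p^2 + 9px + 3p + 2x^2 + 5x - 12 = 3p(3p + 2x - 3) + (x + 4)(3p + 2x - 3); both groups contain (3p + 2x - 3), giving (3p + x + 4)(3p + 2x - 3).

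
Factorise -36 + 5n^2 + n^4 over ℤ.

Substitute u = n^2 to get a quadratic in u, then factor.
n^2 - 4 is a difference of squares.
n^2 + 9 is irreducible over ℤ (sum of squares).

(n + 2)(n - 2)(n^2 + 9)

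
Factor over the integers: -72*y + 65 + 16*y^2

(4*y - 13)*(4*y - 5)

Need a pair with product 16·65 = 1040 and sum -72: that's -20 and -52.
Split the middle term: 16*y^2 - 20*y - 52*y + 65 = 4*y*(4*y - 5) - 13*(4*y - 5).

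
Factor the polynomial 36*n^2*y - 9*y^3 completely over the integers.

9*y*(2*n + y)*(2*n - y)

Pull out the common factor 9*y; 4*n^2 - y^2 is a difference of squares.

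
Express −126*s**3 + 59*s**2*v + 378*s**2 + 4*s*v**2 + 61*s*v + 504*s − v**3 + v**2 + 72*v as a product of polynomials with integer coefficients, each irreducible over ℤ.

−(2*s − v − 8)*(7*s + v)*(9*s − v + 9)

Group: 7*s*(−18*s**2 + 11*s*v + 54*s − v**2 + v + 72) + v*(−18*s**2 + 11*s*v + 54*s − v**2 + v + 72); both groups contain (−18*s**2 + 11*s*v + 54*s − v**2 + v + 72), so (7*s + v) is a factor with cofactor −18*s**2 + 11*s*v + 54*s − v**2 + v + 72.
The cofactor groups again: −18*s**2 + 11*s*v + 54*s − v**2 + v + 72 = −9*s*(2*s − v − 8) + (v − 9)*(2*s − v − 8); both groups contain (2*s − v − 8), giving −(9*s − v + 9)*(2*s − v − 8).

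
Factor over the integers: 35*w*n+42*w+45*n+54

Group as (35*w*n+42*w) + (45*n+54) = 7*w*(5*n+6) + 9*(5*n+6).
Both groups share the factor (5*n+6).

(5*n+6)*(7*w+9)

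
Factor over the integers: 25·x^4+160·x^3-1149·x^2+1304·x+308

(5·x+1)·(5·x-14)·(x+11)·(x-2)

Trying the rational-root candidates, x = -1/5 is a root, so (5·x+1) divides it; the quotient is 5·x^3+31·x^2-236·x+308.
Then x = -11 is a root, so (x+11) is a factor; dividing leaves 5·x^2-24·x+28.
The remaining quadratic factors as (x-2)(5·x-14).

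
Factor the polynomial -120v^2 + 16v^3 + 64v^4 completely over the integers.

Pull out the common factor 8v^2, then factor the remaining trinomial.

8v^2(2v + 3)(4v - 5)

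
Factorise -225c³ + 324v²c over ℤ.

9c(6v - 5c)(6v + 5c)

Pull out the common factor 9c; 36v² - 25c² is a difference of squares.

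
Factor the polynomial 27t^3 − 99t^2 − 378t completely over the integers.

Pull out the common factor 9t, then factor the remaining trinomial.

9t(3t + 7)(t − 6)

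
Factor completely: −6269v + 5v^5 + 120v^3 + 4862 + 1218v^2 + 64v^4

Among the possible rational roots, v = 11/5 is a root, so (5v − 11) is a factor; dividing leaves v^4 + 15v^3 + 57v^2 + 369v − 442.
Next, v = −13 is a root, so (v + 13) is a factor; dividing leaves v^3 + 2v^2 + 31v − 34.
Continuing, v = 1 is a root, so (v − 1) is a factor; dividing leaves v^2 + 3v + 34.
The quadratic v^2 + 3v + 34 has discriminant −127 < 0 and is irreducible over ℤ.

(5v − 11)(v + 13)(v − 1)(v^2 + 3v + 34)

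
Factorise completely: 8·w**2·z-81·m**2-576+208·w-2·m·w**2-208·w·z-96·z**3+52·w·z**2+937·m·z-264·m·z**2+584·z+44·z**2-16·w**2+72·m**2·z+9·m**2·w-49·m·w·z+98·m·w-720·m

(9·m-2·w+3·z+8)·(m-4·z+8)·(w+8·z-9)

Group: 9·m·(m·w+8·m·z-9·m-4·w·z+8·w-32·z**2+100·z-72) + (-2·w+3·z+8)·(m·w+8·m·z-9·m-4·w·z+8·w-32·z**2+100·z-72); both groups contain (m·w+8·m·z-9·m-4·w·z+8·w-32·z**2+100·z-72), so (9·m-2·w+3·z+8) is a factor with cofactor m·w+8·m·z-9·m-4·w·z+8·w-32·z**2+100·z-72.
The cofactor groups again: m·w+8·m·z-9·m-4·w·z+8·w-32·z**2+100·z-72 = w·(m-4·z+8) + (8·z-9)·(m-4·z+8); both groups contain (m-4·z+8), giving (w+8·z-9)·(m-4·z+8).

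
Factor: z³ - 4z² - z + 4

(z + 1)(z - 1)(z - 4)

By the rational root theorem, z = 4 is a root, so (z - 4) is a factor; dividing leaves z² - 1.
The remaining quadratic factors as (z + 1)(z - 1).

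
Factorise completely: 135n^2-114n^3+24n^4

3n^2(2n-5)(4n-9)

Pull out the common factor 3n^2, then factor the remaining trinomial.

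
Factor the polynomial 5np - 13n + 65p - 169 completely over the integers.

(5p - 13)(n + 13)

Group as (5np - 13n) + (65p - 169) = n(5p - 13) + 13(5p - 13).
Both groups share the factor (5p - 13).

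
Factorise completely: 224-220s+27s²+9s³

Testing divisors of the constant over divisors of the leading coefficient, s = -7 is a root, so (s+7) is a factor; dividing leaves 9s²-36s+32.
The remaining quadratic factors as (3s-8)(3s-4).

(3s-4)(3s-8)(s+7)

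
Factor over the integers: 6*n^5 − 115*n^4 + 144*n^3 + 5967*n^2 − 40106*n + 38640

(6*n − 7)*(n + 8)*(n − 15)*(n^2 − 11*n + 46)

Trying the rational-root candidates, n = 15 is a root, giving the factor (n − 15) and quotient 6*n^4 − 25*n^3 − 231*n^2 + 2502*n − 2576.
Next, n = −8 is a root, giving the factor (n + 8) and quotient 6*n^3 − 73*n^2 + 353*n − 322.
Continuing, n = 7/6 is a root, so (6*n − 7) is a factor; dividing leaves n^2 − 11*n + 46.
The quadratic n^2 − 11*n + 46 has discriminant −63 < 0 and is irreducible over ℤ.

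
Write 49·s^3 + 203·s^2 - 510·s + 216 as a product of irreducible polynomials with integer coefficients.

Trying the rational-root candidates, s = 4/7 is a root, so (7·s - 4) is a factor; dividing leaves 7·s^2 + 33·s - 54.
The remaining quadratic factors as (7·s - 9)(s + 6).

(7·s - 4)·(7·s - 9)·(s + 6)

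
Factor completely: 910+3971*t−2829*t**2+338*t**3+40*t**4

(2*t−5)*(4*t−13)*(5*t+1)*(t+14)

Testing divisors of the constant over divisors of the leading coefficient, t = 5/2 is a root, so (2*t−5) is a factor; dividing leaves 20*t**3+219*t**2−867*t−182.
Continuing, t = −14 is a root, giving the factor (t+14) and quotient 20*t**2−61*t−13.
The remaining quadratic factors as (5*t+1)(4*t−13).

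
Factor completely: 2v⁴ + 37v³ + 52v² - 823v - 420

Trying the rational-root candidates, v = 4 is a root, giving the factor (v - 4) and quotient 2v³ + 45v² + 232v + 105.
Then v = -1/2 is a root, so (2v + 1) divides it; the quotient is v² + 22v + 105.
The remaining quadratic factors as (v + 7)(v + 15).

(2v + 1)(v + 15)(v + 7)(v - 4)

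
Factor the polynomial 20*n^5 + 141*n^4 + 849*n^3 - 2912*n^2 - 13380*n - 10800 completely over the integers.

By the rational root theorem, n = -5/4 is a root, so (4*n + 5) divides it; the quotient is 5*n^4 + 29*n^3 + 176*n^2 - 948*n - 2160.
Then n = -9/5 is a root, giving the factor (5*n + 9) and quotient n^3 + 4*n^2 + 28*n - 240.
Next, n = 4 is a root, giving the factor (n - 4) and quotient n^2 + 8*n + 60.
The quadratic n^2 + 8*n + 60 has discriminant -176 < 0 and is irreducible over ℤ.

(4*n + 5)*(5*n + 9)*(n - 4)*(n^2 + 8*n + 60)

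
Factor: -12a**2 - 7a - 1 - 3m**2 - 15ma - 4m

Group: -3m(m + 4a + 1) + (-3a - 1)(m + 4a + 1); both groups contain (m + 4a + 1).

-(3m + 3a + 1)(m + 4a + 1)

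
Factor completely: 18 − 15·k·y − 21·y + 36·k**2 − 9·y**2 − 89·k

Group: 9·k·(4·k − 3·y − 9) + (3·y − 2)·(4·k − 3·y − 9); both groups contain (4·k − 3·y − 9).

(4·k − 3·y − 9)·(9·k + 3·y − 2)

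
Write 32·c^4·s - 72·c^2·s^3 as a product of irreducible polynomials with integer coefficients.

Factor out 8·c^2·s, leaving 4·c^2 - 9·s^2, which is a difference of two squares.

8·c^2·s·(2·c + 3·s)·(2·c - 3·s)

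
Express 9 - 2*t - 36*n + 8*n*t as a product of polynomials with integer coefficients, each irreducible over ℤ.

Group as (8*n*t - 36*n) + (-2*t + 9) = 4*n*(2*t - 9) - (2*t - 9).
Both groups share the factor (2*t - 9).

(2*t - 9)*(4*n - 1)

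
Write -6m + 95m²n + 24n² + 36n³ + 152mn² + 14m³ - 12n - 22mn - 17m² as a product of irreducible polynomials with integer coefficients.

Group: m(14m² + 67mn - 17m + 18n² + 12n - 6) + 2n(14m² + 67mn - 17m + 18n² + 12n - 6); both groups contain (14m² + 67mn - 17m + 18n² + 12n - 6), so (m + 2n) is a factor with cofactor 14m² + 67mn - 17m + 18n² + 12n - 6.
The cofactor groups again: 14m² + 67mn - 17m + 18n² + 12n - 6 = 7m(2m + 9n - 3) + (2n + 2)(2m + 9n - 3); both groups contain (2m + 9n - 3), giving (7m + 2n + 2)(2m + 9n - 3).

(2m + 9n - 3)(7m + 2n + 2)(m + 2n)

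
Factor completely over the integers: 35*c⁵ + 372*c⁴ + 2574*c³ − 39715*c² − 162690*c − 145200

Trying the rational-root candidates, c = 8 is a root, so (c − 8) divides it; the quotient is 35*c⁴ + 652*c³ + 7790*c² + 22605*c + 18150.
Next, c = −10/7 is a root, so (7*c + 10) is a factor; dividing leaves 5*c³ + 86*c² + 990*c + 1815.
Next, c = −11/5 is a root, so (5*c + 11) divides it; the quotient is c² + 15*c + 165.
The quadratic c² + 15*c + 165 has discriminant −435 < 0 and is irreducible over ℤ.

(5*c + 11)*(7*c + 10)*(c − 8)*(c² + 15*c + 165)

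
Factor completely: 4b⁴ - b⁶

-b⁴(b + 2)(b - 2)

Factor out b⁴ first: what remains is -b² + 4.
Recognize a difference of squares with the parts 2 and b.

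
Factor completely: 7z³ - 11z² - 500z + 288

Trying the rational-root candidates, z = -8 is a root, giving the factor (z + 8) and quotient 7z² - 67z + 36.
The remaining quadratic factors as (7z - 4)(z - 9).

(7z - 4)(z + 8)(z - 9)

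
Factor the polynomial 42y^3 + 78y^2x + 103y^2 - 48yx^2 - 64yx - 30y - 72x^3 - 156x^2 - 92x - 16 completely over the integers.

(2y - 2x - 1)(3y + 6x + 8)(7y + 6x + 2)

Group: 3y(14y^2 - 2yx - 3y - 12x^2 - 10x - 2) + (6x + 8)(14y^2 - 2yx - 3y - 12x^2 - 10x - 2); both groups contain (14y^2 - 2yx - 3y - 12x^2 - 10x - 2), so (3y + 6x + 8) is a factor with cofactor 14y^2 - 2yx - 3y - 12x^2 - 10x - 2.
The cofactor groups again: 14y^2 - 2yx - 3y - 12x^2 - 10x - 2 = 7y(2y - 2x - 1) + (6x + 2)(2y - 2x - 1); both groups contain (2y - 2x - 1), giving (7y + 6x + 2)(2y - 2x - 1).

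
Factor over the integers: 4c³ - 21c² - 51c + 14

(4c - 1)(c + 2)(c - 7)

By the rational root theorem, c = -2 is a root, so (c + 2) is a factor; dividing leaves 4c² - 29c + 7.
The remaining quadratic factors as (4c - 1)(c - 7).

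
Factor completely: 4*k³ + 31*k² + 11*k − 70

By the rational root theorem, k = 5/4 is a root, so (4*k − 5) is a factor; dividing leaves k² + 9*k + 14.
The remaining quadratic factors as (k + 2)(k + 7).

(4*k − 5)*(k + 2)*(k + 7)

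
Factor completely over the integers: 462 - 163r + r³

Among the possible rational roots, r = 11 is a root, so (r - 11) is a factor; dividing leaves r² + 11r - 42.
The remaining quadratic factors as (r - 3)(r + 14).

(r + 14)(r - 11)(r - 3)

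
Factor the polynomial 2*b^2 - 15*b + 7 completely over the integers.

Need a pair with product 2·7 = 14 and sum -15: that's -1 and -14.
Split the middle term: 2*b^2 - b - 14*b + 7 = b*(2*b - 1) - 7*(2*b - 1).

(2*b - 1)*(b - 7)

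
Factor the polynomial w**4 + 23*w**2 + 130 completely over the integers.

(w**2 + 10)*(w**2 + 13)

Substitute u = w**2 to get a quadratic in u, then factor.
w**2 + 13 is irreducible over ℤ (always positive, so no real roots).
w**2 + 10 is irreducible over ℤ (always positive, so no real roots).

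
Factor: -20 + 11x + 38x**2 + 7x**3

(7x - 4)(x + 1)(x + 5)

Among the possible rational roots, x = -1 is a root, so (x + 1) is a factor; dividing leaves 7x**2 + 31x - 20.
The remaining quadratic factors as (7x - 4)(x + 5).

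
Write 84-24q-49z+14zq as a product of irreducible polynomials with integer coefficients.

(2q-7)(7z-12)

Group as (14zq-49z) + (-24q+84) = 7z(2q-7) - 12(2q-7).
Both groups share the factor (2q-7).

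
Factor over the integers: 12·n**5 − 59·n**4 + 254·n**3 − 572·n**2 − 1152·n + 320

Trying the rational-root candidates, n = 4 is a root, giving the factor (n − 4) and quotient 12·n**4 − 11·n**3 + 210·n**2 + 268·n − 80.
Continuing, n = −4/3 is a root, so (3·n + 4) is a factor; dividing leaves 4·n**3 − 9·n**2 + 82·n − 20.
Continuing, n = 1/4 is a root, giving the factor (4·n − 1) and quotient n**2 − 2·n + 20.
The quadratic n**2 − 2·n + 20 has discriminant −76 < 0 and is irreducible over ℤ.

(3·n + 4)·(4·n − 1)·(n − 4)·(n**2 − 2·n + 20)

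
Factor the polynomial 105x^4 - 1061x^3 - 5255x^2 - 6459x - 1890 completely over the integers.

(3x + 5)(5x + 9)(7x + 3)(x - 14)

By the rational root theorem, x = -5/3 is a root, giving the factor (3x + 5) and quotient 35x^3 - 412x^2 - 1065x - 378.
Continuing, x = -3/7 is a root, giving the factor (7x + 3) and quotient 5x^2 - 61x - 126.
The remaining quadratic factors as (x - 14)(5x + 9).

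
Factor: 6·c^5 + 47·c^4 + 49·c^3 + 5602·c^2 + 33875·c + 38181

(2·c + 3)·(3·c + 13)·(c + 11)·(c^2 - 9·c + 89)

Among the possible rational roots, c = -13/3 is a root, so (3·c + 13) is a factor; dividing leaves 2·c^4 + 7·c^3 - 14·c^2 + 1928·c + 2937.
Then c = -11 is a root, so (c + 11) divides it; the quotient is 2·c^3 - 15·c^2 + 151·c + 267.
Continuing, c = -3/2 is a root, so (2·c + 3) divides it; the quotient is c^2 - 9·c + 89.
The quadratic c^2 - 9·c + 89 has discriminant -275 < 0 and is irreducible over ℤ.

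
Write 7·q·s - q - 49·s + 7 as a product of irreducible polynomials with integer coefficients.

Group as (7·q·s - q) + (-49·s + 7) = q·(7·s - 1) - 7·(7·s - 1).
Both groups share the factor (7·s - 1).

(7·s - 1)·(q - 7)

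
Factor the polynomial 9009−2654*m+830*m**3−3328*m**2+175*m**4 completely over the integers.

Among the possible rational roots, m = 13/7 is a root, so (7*m−13) is a factor; dividing leaves 25*m**3+165*m**2−169*m−693.
Then m = −7 is a root, giving the factor (m+7) and quotient 25*m**2−10*m−99.
The remaining quadratic factors as (5*m−11)(5*m+9).

(5*m+9)*(5*m−11)*(7*m−13)*(m+7)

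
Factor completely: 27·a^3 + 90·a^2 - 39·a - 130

(3·a + 10)·(9·a^2 - 13)

Group as (27·a^3 - 39·a) + (90·a^2 - 130) = 3·a·(9·a^2 - 13) + 10·(9·a^2 - 13).
Both groups share the factor (9·a^2 - 13).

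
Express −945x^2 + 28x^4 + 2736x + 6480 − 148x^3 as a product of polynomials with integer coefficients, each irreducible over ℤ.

(2x + 9)(2x − 15)(7x + 12)(x − 4)

By the rational root theorem, x = −9/2 is a root, so (2x + 9) divides it; the quotient is 14x^3 − 137x^2 + 144x + 720.
Continuing, x = 15/2 is a root, so (2x − 15) divides it; the quotient is 7x^2 − 16x − 48.
The remaining quadratic factors as (x − 4)(7x + 12).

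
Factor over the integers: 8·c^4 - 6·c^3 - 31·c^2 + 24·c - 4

By the rational root theorem, c = 2 is a root, so (c - 2) is a factor; dividing leaves 8·c^3 + 10·c^2 - 11·c + 2.
Continuing, c = 1/2 is a root, so (2·c - 1) is a factor; dividing leaves 4·c^2 + 7·c - 2.
The remaining quadratic factors as (c + 2)(4·c - 1).

(2·c - 1)·(4·c - 1)·(c + 2)·(c - 2)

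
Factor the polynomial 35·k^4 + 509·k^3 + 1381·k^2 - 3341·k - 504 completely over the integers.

(5·k - 8)·(7·k + 1)·(k + 7)·(k + 9)

Testing divisors of the constant over divisors of the leading coefficient, k = -1/7 is a root, so (7·k + 1) divides it; the quotient is 5·k^3 + 72·k^2 + 187·k - 504.
Then k = -9 is a root, so (k + 9) divides it; the quotient is 5·k^2 + 27·k - 56.
The remaining quadratic factors as (k + 7)(5·k - 8).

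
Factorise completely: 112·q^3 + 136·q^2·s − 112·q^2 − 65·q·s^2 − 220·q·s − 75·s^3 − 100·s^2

Group: 4·q·(28·q^2 + 55·q·s + 25·s^2) + (−3·s − 4)·(28·q^2 + 55·q·s + 25·s^2); both groups contain (28·q^2 + 55·q·s + 25·s^2), so (4·q − 3·s − 4) is a factor with cofactor 28·q^2 + 55·q·s + 25·s^2.
The cofactor groups again: 28·q^2 + 55·q·s + 25·s^2 = 7·q·(4·q + 5·s) + 5·s·(4·q + 5·s); both groups contain (4·q + 5·s), giving (7·q + 5·s)·(4·q + 5·s).

(4·q + 5·s)·(4·q − 3·s − 4)·(7·q + 5·s)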